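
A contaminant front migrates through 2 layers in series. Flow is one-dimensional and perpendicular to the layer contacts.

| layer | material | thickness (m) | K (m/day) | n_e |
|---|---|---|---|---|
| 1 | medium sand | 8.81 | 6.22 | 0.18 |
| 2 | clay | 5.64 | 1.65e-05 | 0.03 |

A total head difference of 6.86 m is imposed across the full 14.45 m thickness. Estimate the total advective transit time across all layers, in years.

With flow normal to the layers, continuity requires the same specific discharge q through every layer.
Σ(b_i/K_i) = 8.81/6.22 + 5.64/1.65e-05 = 3.418e+05 d.
q = Δh / Σ(b_i/K_i) = 6.86 / 3.418e+05 = 2.007e-05 m/day.
In each layer the seepage velocity is v_i = q/n_i, so the layer transit time is t_i = b_i·n_i / q:
  layer 1 (medium sand): t_1 = 8.81 × 0.18 / 2.007e-05 = 79017 d
  layer 2 (clay): t_2 = 5.64 × 0.03 / 2.007e-05 = 8431 d
Total t = Σ t_i = 87448 days = 239.4 years.

239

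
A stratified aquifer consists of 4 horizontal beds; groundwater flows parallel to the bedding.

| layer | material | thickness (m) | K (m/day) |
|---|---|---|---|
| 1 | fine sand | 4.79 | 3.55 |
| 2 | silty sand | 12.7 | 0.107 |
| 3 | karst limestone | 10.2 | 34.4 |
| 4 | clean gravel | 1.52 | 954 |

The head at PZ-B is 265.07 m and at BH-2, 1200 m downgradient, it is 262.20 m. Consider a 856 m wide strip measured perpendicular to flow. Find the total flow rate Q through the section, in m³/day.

3720

Flow is parallel to layering, so each bed carries its own Darcy discharge and the transmissivities add.
Σ(K_i·b_i) = 3.55×4.79 + 0.107×12.7 + 34.4×10.2 + 954×1.52 = 1819 m²/day.
Hydraulic gradient i = (265.07 − 262.20) / 1200 = 2.87 / 1200 = 0.002392.
Q = Σ(K_i·b_i) · W · i = 1819 × 856 × 0.002392 = 3725 m³/day.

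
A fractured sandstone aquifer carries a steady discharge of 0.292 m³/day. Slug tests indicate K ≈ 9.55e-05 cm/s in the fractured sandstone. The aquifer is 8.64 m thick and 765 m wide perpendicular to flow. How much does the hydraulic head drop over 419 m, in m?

0.224

Convert K: 9.55e-05 cm/s × 864 = 0.08251 m/day.
Cross-sectional area A = 765 × 8.64 = 6610 m².
From Q = K·A·i, i = Q / (K·A) = 0.292 / (0.08251 × 6610) = 0.0005354.
Head loss Δh = i · L = 0.0005354 × 419 = 0.2243 m.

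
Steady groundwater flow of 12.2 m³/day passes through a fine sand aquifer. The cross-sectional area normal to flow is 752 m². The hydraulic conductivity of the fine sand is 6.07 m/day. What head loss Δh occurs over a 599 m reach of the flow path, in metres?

1.60

From Q = K·A·i, i = Q / (K·A) = 12.2 / (6.070 × 752.0) = 0.002673.
Head loss Δh = i · L = 0.002673 × 599 = 1.601 m.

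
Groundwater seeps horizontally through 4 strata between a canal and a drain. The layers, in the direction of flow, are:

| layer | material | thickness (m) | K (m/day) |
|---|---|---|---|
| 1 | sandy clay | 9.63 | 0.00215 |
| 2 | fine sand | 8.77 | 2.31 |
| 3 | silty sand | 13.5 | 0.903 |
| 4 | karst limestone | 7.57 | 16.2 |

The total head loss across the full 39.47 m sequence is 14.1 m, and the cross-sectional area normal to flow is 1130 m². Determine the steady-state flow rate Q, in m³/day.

3.54

Flow is perpendicular to layering, so the layers act in series and the equivalent K is the thickness-weighted harmonic mean.
Total thickness L = 9.63 + 8.77 + 13.5 + 7.57 = 39.47 m.
Σ(b_i/K_i) = 9.63/0.00215 + 8.77/2.31 + 13.5/0.903 + 7.57/16.2 = 4498 d.
K_eq = L / Σ(b_i/K_i) = 39.47 / 4498 = 0.008774 m/day.
Q = K_eq · A · (Δh/L) = 0.008774 × 1130 × (14.1/39.47) = 3.542 m³/day.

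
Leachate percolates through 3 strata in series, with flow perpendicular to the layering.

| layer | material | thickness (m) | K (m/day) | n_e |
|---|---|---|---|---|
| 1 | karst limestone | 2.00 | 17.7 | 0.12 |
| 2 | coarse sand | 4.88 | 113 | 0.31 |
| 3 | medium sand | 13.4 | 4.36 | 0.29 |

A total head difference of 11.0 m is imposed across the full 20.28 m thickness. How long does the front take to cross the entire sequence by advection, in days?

With flow normal to the layers, continuity requires the same specific discharge q through every layer.
Σ(b_i/K_i) = 2.00/17.7 + 4.88/113 + 13.4/4.36 = 3.230 d.
q = Δh / Σ(b_i/K_i) = 11.0 / 3.230 = 3.406 m/day.
In each layer the seepage velocity is v_i = q/n_i, so the layer transit time is t_i = b_i·n_i / q:
  layer 1 (karst limestone): t_1 = 2.00 × 0.12 / 3.406 = 0.07046 d
  layer 2 (coarse sand): t_2 = 4.88 × 0.31 / 3.406 = 0.4442 d
  layer 3 (medium sand): t_3 = 13.4 × 0.29 / 3.406 = 1.141 d
Total t = Σ t_i = 1.656 days.

1.66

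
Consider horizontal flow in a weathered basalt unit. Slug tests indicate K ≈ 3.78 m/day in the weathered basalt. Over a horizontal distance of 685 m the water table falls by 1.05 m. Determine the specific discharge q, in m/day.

Hydraulic gradient i = Δh / L = 1.05 / 685 = 0.001533.
Specific discharge q = K · i = 3.780 × 0.001533 = 0.005794 m/day.

0.00579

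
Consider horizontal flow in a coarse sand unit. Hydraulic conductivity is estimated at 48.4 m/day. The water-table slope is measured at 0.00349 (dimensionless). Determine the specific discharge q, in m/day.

0.169

Hydraulic gradient i = 0.00349.
Specific discharge q = K · i = 48.40 × 0.003490 = 0.1689 m/day.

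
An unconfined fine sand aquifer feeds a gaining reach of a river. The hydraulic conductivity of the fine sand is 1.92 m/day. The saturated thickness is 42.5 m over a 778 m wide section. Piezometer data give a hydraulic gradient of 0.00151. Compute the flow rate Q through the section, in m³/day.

95.9

Cross-sectional area A = 778 × 42.5 = 33065 m².
Hydraulic gradient i = 0.00151.
Darcy's law: Q = K · A · i = 1.920 × 33065 × 0.001510 = 95.86 m³/day.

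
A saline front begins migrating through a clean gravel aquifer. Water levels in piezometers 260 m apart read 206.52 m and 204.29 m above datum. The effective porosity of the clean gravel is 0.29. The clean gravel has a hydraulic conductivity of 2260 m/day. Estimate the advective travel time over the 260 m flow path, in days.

Hydraulic gradient i = (206.52 − 204.29) / 260 = 2.23 / 260 = 0.008577.
Darcy flux q = K · i = 2260 × 0.008577 = 19.38 m/day.
Seepage velocity v = q / n_e = 19.38 / 0.29 = 66.84 m/day.
Travel time t = L / v = 260 / 66.84 = 3.890 days.

3.89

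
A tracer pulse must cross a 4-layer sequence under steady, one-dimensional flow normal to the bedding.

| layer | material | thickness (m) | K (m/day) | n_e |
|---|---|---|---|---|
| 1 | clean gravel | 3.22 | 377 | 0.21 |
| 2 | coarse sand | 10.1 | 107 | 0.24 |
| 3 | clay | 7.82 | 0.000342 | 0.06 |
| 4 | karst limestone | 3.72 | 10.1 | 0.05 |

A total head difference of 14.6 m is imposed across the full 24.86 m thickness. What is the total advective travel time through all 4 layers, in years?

With flow normal to the layers, continuity requires the same specific discharge q through every layer.
Σ(b_i/K_i) = 3.22/377 + 10.1/107 + 7.82/0.000342 + 3.72/10.1 = 22866 d.
q = Δh / Σ(b_i/K_i) = 14.6 / 22866 = 0.0006385 m/day.
In each layer the seepage velocity is v_i = q/n_i, so the layer transit time is t_i = b_i·n_i / q:
  layer 1 (clean gravel): t_1 = 3.22 × 0.21 / 0.0006385 = 1059 d
  layer 2 (coarse sand): t_2 = 10.1 × 0.24 / 0.0006385 = 3796 d
  layer 3 (clay): t_3 = 7.82 × 0.06 / 0.0006385 = 734.8 d
  layer 4 (karst limestone): t_4 = 3.72 × 0.05 / 0.0006385 = 291.3 d
Total t = Σ t_i = 5882 days = 16.10 years.

16.1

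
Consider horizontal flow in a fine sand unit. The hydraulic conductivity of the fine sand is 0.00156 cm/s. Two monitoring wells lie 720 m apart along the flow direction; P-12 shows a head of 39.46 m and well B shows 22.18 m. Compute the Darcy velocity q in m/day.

Convert K: 0.00156 cm/s × 864 = 1.348 m/day.
Hydraulic gradient i = (39.46 − 22.18) / 720 = 17.28 / 720 = 0.02400.
Specific discharge q = K · i = 1.348 × 0.02400 = 0.03235 m/day.

0.0323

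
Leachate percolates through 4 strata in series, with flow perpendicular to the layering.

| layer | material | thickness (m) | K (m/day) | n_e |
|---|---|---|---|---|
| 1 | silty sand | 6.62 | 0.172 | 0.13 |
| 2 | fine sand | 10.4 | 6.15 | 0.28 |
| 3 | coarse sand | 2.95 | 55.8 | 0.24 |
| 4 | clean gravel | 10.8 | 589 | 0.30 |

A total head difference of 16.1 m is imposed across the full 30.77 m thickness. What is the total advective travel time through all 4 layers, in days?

19.3

With flow normal to the layers, continuity requires the same specific discharge q through every layer.
Σ(b_i/K_i) = 6.62/0.172 + 10.4/6.15 + 2.95/55.8 + 10.8/589 = 40.25 d.
q = Δh / Σ(b_i/K_i) = 16.1 / 40.25 = 0.4000 m/day.
In each layer the seepage velocity is v_i = q/n_i, so the layer transit time is t_i = b_i·n_i / q:
  layer 1 (silty sand): t_1 = 6.62 × 0.13 / 0.4000 = 2.152 d
  layer 2 (fine sand): t_2 = 10.4 × 0.28 / 0.4000 = 7.280 d
  layer 3 (coarse sand): t_3 = 2.95 × 0.24 / 0.4000 = 1.770 d
  layer 4 (clean gravel): t_4 = 10.8 × 0.30 / 0.4000 = 8.100 d
Total t = Σ t_i = 19.30 days.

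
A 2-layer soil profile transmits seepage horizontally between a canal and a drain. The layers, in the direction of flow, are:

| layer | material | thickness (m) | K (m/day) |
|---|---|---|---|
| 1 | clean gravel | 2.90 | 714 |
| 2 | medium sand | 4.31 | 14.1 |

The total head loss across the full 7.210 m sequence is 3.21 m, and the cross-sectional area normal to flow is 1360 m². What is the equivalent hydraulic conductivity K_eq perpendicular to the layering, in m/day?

Flow is perpendicular to layering, so the layers act in series and the equivalent K is the thickness-weighted harmonic mean.
Total thickness L = 2.90 + 4.31 = 7.210 m.
Σ(b_i/K_i) = 2.90/714 + 4.31/14.1 = 0.3097 d.
K_eq = L / Σ(b_i/K_i) = 7.210 / 0.3097 = 23.28 m/day.

23.3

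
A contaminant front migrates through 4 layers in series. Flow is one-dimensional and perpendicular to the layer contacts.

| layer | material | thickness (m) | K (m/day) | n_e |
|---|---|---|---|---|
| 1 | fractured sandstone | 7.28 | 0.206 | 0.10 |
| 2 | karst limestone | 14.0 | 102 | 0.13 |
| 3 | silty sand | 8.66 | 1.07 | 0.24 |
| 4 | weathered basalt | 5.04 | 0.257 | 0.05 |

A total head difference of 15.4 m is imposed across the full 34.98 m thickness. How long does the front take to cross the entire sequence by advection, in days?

With flow normal to the layers, continuity requires the same specific discharge q through every layer.
Σ(b_i/K_i) = 7.28/0.206 + 14.0/102 + 8.66/1.07 + 5.04/0.257 = 63.18 d.
q = Δh / Σ(b_i/K_i) = 15.4 / 63.18 = 0.2437 m/day.
In each layer the seepage velocity is v_i = q/n_i, so the layer transit time is t_i = b_i·n_i / q:
  layer 1 (fractured sandstone): t_1 = 7.28 × 0.10 / 0.2437 = 2.987 d
  layer 2 (karst limestone): t_2 = 14.0 × 0.13 / 0.2437 = 7.467 d
  layer 3 (silty sand): t_3 = 8.66 × 0.24 / 0.2437 = 8.527 d
  layer 4 (weathered basalt): t_4 = 5.04 × 0.05 / 0.2437 = 1.034 d
Total t = Σ t_i = 20.01 days.

20.0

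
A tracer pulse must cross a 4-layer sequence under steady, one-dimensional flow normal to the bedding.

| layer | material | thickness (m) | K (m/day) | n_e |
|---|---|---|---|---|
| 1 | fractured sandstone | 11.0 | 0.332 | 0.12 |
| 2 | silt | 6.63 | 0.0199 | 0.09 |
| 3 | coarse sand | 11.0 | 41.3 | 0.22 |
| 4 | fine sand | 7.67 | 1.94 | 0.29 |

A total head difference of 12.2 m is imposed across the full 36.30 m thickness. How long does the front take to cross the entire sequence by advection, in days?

With flow normal to the layers, continuity requires the same specific discharge q through every layer.
Σ(b_i/K_i) = 11.0/0.332 + 6.63/0.0199 + 11.0/41.3 + 7.67/1.94 = 370.5 d.
q = Δh / Σ(b_i/K_i) = 12.2 / 370.5 = 0.03293 m/day.
In each layer the seepage velocity is v_i = q/n_i, so the layer transit time is t_i = b_i·n_i / q:
  layer 1 (fractured sandstone): t_1 = 11.0 × 0.12 / 0.03293 = 40.09 d
  layer 2 (silt): t_2 = 6.63 × 0.09 / 0.03293 = 18.12 d
  layer 3 (coarse sand): t_3 = 11.0 × 0.22 / 0.03293 = 73.50 d
  layer 4 (fine sand): t_4 = 7.67 × 0.29 / 0.03293 = 67.55 d
Total t = Σ t_i = 199.3 days.

199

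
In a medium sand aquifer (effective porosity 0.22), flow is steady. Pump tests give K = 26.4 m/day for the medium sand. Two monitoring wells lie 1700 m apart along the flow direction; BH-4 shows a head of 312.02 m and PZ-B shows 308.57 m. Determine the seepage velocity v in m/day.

Hydraulic gradient i = (312.02 − 308.57) / 1700 = 3.45 / 1700 = 0.002029.
Darcy flux q = K · i = 26.40 × 0.002029 = 0.05358 m/day.
Seepage velocity v = q / n_e = 0.05358 / 0.22 = 0.2435 m/day.

0.244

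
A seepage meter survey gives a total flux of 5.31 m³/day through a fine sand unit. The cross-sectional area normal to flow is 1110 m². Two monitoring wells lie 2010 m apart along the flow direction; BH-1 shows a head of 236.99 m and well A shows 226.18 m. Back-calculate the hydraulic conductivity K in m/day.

0.889

Hydraulic gradient i = (236.99 − 226.18) / 2010 = 10.81 / 2010 = 0.005378.
From Q = K·A·i, K = Q / (A·i) = 5.31 / (1110 × 0.005378) = 0.8895 m/day.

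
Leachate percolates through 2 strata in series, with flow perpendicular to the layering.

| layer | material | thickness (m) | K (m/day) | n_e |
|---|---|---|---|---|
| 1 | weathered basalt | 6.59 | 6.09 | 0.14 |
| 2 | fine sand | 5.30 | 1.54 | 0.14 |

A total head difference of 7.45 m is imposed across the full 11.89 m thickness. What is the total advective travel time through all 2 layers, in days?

With flow normal to the layers, continuity requires the same specific discharge q through every layer.
Σ(b_i/K_i) = 6.59/6.09 + 5.30/1.54 = 4.524 d.
q = Δh / Σ(b_i/K_i) = 7.45 / 4.524 = 1.647 m/day.
In each layer the seepage velocity is v_i = q/n_i, so the layer transit time is t_i = b_i·n_i / q:
  layer 1 (weathered basalt): t_1 = 6.59 × 0.14 / 1.647 = 0.5602 d
  layer 2 (fine sand): t_2 = 5.30 × 0.14 / 1.647 = 0.4505 d
Total t = Σ t_i = 1.011 days.

1.01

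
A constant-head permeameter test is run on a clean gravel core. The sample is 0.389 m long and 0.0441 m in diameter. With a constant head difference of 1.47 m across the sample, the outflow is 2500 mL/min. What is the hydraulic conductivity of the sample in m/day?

624

Cross-sectional area A = π·(d/2)² = π × (0.0441/2)² = 0.001527 m².
Convert discharge: 2500 mL/min = 4.167e-05 m³/s.
Darcy's law rearranged: K = Q·L / (A·Δh) = 4.167e-05 × 0.389 / (0.001527 × 1.47) = 0.007219 m/s = 623.7 m/day.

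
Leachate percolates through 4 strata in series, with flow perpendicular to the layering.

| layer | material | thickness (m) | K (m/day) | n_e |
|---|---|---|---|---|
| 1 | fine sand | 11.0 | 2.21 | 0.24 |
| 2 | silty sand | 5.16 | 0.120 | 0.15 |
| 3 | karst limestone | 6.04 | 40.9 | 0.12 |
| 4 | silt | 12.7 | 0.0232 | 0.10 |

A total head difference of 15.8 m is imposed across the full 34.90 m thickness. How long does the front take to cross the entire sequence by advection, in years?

0.558

With flow normal to the layers, continuity requires the same specific discharge q through every layer.
Σ(b_i/K_i) = 11.0/2.21 + 5.16/0.120 + 6.04/40.9 + 12.7/0.0232 = 595.5 d.
q = Δh / Σ(b_i/K_i) = 15.8 / 595.5 = 0.02653 m/day.
In each layer the seepage velocity is v_i = q/n_i, so the layer transit time is t_i = b_i·n_i / q:
  layer 1 (fine sand): t_1 = 11.0 × 0.24 / 0.02653 = 99.51 d
  layer 2 (silty sand): t_2 = 5.16 × 0.15 / 0.02653 = 29.17 d
  layer 3 (karst limestone): t_3 = 6.04 × 0.12 / 0.02653 = 27.32 d
  layer 4 (silt): t_4 = 12.7 × 0.10 / 0.02653 = 47.87 d
Total t = Σ t_i = 203.9 days = 0.5582 years.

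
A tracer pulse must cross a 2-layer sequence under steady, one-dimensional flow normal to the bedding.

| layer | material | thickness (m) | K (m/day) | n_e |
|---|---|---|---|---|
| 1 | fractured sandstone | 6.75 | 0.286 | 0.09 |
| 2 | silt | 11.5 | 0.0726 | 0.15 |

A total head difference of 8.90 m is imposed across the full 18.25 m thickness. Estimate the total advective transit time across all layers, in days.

With flow normal to the layers, continuity requires the same specific discharge q through every layer.
Σ(b_i/K_i) = 6.75/0.286 + 11.5/0.0726 = 182.0 d.
q = Δh / Σ(b_i/K_i) = 8.90 / 182.0 = 0.04890 m/day.
In each layer the seepage velocity is v_i = q/n_i, so the layer transit time is t_i = b_i·n_i / q:
  layer 1 (fractured sandstone): t_1 = 6.75 × 0.09 / 0.04890 = 12.42 d
  layer 2 (silt): t_2 = 11.5 × 0.15 / 0.04890 = 35.28 d
Total t = Σ t_i = 47.70 days.

47.7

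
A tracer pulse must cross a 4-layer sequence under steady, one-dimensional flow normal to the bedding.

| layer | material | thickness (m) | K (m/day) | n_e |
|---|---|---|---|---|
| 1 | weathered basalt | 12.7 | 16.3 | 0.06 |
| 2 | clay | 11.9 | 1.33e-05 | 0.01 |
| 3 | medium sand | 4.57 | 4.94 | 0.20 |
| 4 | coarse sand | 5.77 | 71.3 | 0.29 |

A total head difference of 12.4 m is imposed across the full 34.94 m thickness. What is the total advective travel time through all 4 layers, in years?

With flow normal to the layers, continuity requires the same specific discharge q through every layer.
Σ(b_i/K_i) = 12.7/16.3 + 11.9/1.33e-05 + 4.57/4.94 + 5.77/71.3 = 8.947e+05 d.
q = Δh / Σ(b_i/K_i) = 12.4 / 8.947e+05 = 1.386e-05 m/day.
In each layer the seepage velocity is v_i = q/n_i, so the layer transit time is t_i = b_i·n_i / q:
  layer 1 (weathered basalt): t_1 = 12.7 × 0.06 / 1.386e-05 = 54983 d
  layer 2 (clay): t_2 = 11.9 × 0.01 / 1.386e-05 = 8587 d
  layer 3 (medium sand): t_3 = 4.57 × 0.20 / 1.386e-05 = 65951 d
  layer 4 (coarse sand): t_4 = 5.77 × 0.29 / 1.386e-05 = 1.207e+05 d
Total t = Σ t_i = 2.503e+05 days = 685.2 years.

685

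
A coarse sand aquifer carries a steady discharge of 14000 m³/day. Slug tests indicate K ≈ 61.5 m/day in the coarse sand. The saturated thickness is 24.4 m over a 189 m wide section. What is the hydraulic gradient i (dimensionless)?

Cross-sectional area A = 189 × 24.4 = 4612 m².
From Q = K·A·i, i = Q / (K·A) = 14000 / (61.50 × 4612) = 0.04936.

0.0494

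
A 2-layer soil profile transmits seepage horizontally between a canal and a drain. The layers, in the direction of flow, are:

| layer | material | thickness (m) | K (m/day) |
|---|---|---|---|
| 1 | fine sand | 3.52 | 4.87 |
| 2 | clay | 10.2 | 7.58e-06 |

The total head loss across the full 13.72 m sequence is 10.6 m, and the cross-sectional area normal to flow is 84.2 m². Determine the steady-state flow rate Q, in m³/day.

Flow is perpendicular to layering, so the layers act in series and the equivalent K is the thickness-weighted harmonic mean.
Total thickness L = 3.52 + 10.2 = 13.72 m.
Σ(b_i/K_i) = 3.52/4.87 + 10.2/7.58e-06 = 1.346e+06 d.
K_eq = L / Σ(b_i/K_i) = 13.72 / 1.346e+06 = 1.020e-05 m/day.
Q = K_eq · A · (Δh/L) = 1.020e-05 × 84.2 × (10.6/13.72) = 0.0006633 m³/day.

0.000663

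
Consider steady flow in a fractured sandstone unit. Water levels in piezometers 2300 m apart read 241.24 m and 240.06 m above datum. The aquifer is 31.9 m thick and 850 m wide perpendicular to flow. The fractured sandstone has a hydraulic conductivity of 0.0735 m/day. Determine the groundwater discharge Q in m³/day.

Cross-sectional area A = 850 × 31.9 = 27115 m².
Hydraulic gradient i = (241.24 − 240.06) / 2300 = 1.18 / 2300 = 0.0005130.
Darcy's law: Q = K · A · i = 0.07350 × 27115 × 0.0005130 = 1.022 m³/day.

1.02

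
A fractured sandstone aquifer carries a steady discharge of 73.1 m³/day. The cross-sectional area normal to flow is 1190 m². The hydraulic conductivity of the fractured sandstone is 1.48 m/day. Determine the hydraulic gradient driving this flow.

From Q = K·A·i, i = Q / (K·A) = 73.1 / (1.480 × 1190) = 0.04151.

0.0415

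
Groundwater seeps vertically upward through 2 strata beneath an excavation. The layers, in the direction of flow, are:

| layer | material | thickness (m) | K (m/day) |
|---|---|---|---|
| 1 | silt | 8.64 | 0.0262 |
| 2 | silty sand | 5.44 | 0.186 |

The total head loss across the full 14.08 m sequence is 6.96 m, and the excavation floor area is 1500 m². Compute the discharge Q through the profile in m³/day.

Flow is perpendicular to layering, so the layers act in series and the equivalent K is the thickness-weighted harmonic mean.
Total thickness L = 8.64 + 5.44 = 14.08 m.
Σ(b_i/K_i) = 8.64/0.0262 + 5.44/0.186 = 359.0 d.
K_eq = L / Σ(b_i/K_i) = 14.08 / 359.0 = 0.03922 m/day.
Q = K_eq · A · (Δh/L) = 0.03922 × 1500 × (6.96/14.08) = 29.08 m³/day.

29.1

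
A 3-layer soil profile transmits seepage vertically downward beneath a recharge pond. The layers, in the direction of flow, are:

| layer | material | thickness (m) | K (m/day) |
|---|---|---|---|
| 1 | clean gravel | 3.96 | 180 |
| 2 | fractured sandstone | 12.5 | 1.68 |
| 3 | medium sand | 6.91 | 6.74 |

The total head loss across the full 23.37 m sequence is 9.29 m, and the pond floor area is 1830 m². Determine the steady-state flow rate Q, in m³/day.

Flow is perpendicular to layering, so the layers act in series and the equivalent K is the thickness-weighted harmonic mean.
Total thickness L = 3.96 + 12.5 + 6.91 = 23.37 m.
Σ(b_i/K_i) = 3.96/180 + 12.5/1.68 + 6.91/6.74 = 8.488 d.
K_eq = L / Σ(b_i/K_i) = 23.37 / 8.488 = 2.753 m/day.
Q = K_eq · A · (Δh/L) = 2.753 × 1830 × (9.29/23.37) = 2003 m³/day.

2000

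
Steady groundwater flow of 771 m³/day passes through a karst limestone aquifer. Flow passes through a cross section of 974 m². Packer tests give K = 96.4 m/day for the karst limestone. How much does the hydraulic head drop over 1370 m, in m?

From Q = K·A·i, i = Q / (K·A) = 771 / (96.40 × 974.0) = 0.008211.
Head loss Δh = i · L = 0.008211 × 1370 = 11.25 m.

11.2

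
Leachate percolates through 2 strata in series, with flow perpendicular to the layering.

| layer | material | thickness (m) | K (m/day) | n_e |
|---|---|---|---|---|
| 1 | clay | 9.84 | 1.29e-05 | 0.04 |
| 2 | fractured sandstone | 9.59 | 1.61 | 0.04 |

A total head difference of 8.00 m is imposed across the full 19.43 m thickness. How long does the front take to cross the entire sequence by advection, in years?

With flow normal to the layers, continuity requires the same specific discharge q through every layer.
Σ(b_i/K_i) = 9.84/1.29e-05 + 9.59/1.61 = 7.628e+05 d.
q = Δh / Σ(b_i/K_i) = 8.00 / 7.628e+05 = 1.049e-05 m/day.
In each layer the seepage velocity is v_i = q/n_i, so the layer transit time is t_i = b_i·n_i / q:
  layer 1 (clay): t_1 = 9.84 × 0.04 / 1.049e-05 = 37530 d
  layer 2 (fractured sandstone): t_2 = 9.59 × 0.04 / 1.049e-05 = 36576 d
Total t = Σ t_i = 74106 days = 202.9 years.

203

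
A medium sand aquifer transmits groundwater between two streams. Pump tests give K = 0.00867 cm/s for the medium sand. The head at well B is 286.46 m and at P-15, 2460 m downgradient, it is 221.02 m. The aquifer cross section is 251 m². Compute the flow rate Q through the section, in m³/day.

50.0

Convert K: 0.00867 cm/s × 864 = 7.491 m/day.
Hydraulic gradient i = (286.46 − 221.02) / 2460 = 65.44 / 2460 = 0.02660.
Darcy's law: Q = K · A · i = 7.491 × 251.0 × 0.02660 = 50.02 m³/day.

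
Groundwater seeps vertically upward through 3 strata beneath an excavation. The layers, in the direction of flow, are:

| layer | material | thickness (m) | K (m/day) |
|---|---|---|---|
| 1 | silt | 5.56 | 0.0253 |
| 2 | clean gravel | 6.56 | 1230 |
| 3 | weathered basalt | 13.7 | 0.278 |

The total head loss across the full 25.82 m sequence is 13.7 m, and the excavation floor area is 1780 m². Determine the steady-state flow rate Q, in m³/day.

Flow is perpendicular to layering, so the layers act in series and the equivalent K is the thickness-weighted harmonic mean.
Total thickness L = 5.56 + 6.56 + 13.7 = 25.82 m.
Σ(b_i/K_i) = 5.56/0.0253 + 6.56/1230 + 13.7/0.278 = 269.0 d.
K_eq = L / Σ(b_i/K_i) = 25.82 / 269.0 = 0.09597 m/day.
Q = K_eq · A · (Δh/L) = 0.09597 × 1780 × (13.7/25.82) = 90.64 m³/day.

90.6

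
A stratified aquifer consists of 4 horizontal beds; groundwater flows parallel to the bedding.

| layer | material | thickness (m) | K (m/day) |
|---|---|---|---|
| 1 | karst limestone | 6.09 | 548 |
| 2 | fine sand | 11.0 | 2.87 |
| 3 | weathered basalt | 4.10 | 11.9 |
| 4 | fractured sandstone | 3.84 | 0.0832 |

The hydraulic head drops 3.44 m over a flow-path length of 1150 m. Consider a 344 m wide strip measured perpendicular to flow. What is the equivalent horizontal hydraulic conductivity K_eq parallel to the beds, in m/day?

137

Flow is parallel to layering, so each bed carries its own Darcy discharge and the transmissivities add.
Σ(K_i·b_i) = 548×6.09 + 2.87×11.0 + 11.9×4.10 + 0.0832×3.84 = 3418 m²/day.
Total thickness b = 25.03 m, so K_eq = Σ(K_i·b_i)/b = 136.6 m/day.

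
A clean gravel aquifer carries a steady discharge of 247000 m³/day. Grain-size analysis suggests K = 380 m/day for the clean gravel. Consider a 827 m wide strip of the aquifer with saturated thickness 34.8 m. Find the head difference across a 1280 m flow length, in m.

Cross-sectional area A = 827 × 34.8 = 28780 m².
From Q = K·A·i, i = Q / (K·A) = 247000 / (380.0 × 28780) = 0.02259.
Head loss Δh = i · L = 0.02259 × 1280 = 28.91 m.

28.9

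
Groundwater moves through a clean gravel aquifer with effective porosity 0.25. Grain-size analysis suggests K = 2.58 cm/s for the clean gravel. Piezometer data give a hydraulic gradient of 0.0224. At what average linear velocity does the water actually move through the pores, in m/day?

200

Convert K: 2.58 cm/s × 864 = 2229 m/day.
Hydraulic gradient i = 0.0224.
Darcy flux q = K · i = 2229 × 0.02240 = 49.93 m/day.
Seepage velocity v = q / n_e = 49.93 / 0.25 = 199.7 m/day.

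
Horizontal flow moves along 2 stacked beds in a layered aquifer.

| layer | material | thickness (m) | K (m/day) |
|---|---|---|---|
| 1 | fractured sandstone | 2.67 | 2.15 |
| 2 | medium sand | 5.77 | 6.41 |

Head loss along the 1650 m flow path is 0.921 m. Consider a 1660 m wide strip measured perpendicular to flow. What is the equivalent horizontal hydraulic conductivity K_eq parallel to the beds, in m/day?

5.06

Flow is parallel to layering, so each bed carries its own Darcy discharge and the transmissivities add.
Σ(K_i·b_i) = 2.15×2.67 + 6.41×5.77 = 42.73 m²/day.
Total thickness b = 8.440 m, so K_eq = Σ(K_i·b_i)/b = 5.062 m/day.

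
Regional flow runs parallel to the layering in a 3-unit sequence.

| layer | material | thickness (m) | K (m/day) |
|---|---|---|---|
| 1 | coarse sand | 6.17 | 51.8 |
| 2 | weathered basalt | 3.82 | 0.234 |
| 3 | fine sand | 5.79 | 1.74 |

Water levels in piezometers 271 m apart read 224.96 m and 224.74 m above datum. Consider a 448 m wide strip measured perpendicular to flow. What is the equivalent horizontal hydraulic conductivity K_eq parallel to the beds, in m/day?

Flow is parallel to layering, so each bed carries its own Darcy discharge and the transmissivities add.
Σ(K_i·b_i) = 51.8×6.17 + 0.234×3.82 + 1.74×5.79 = 330.6 m²/day.
Total thickness b = 15.78 m, so K_eq = Σ(K_i·b_i)/b = 20.95 m/day.

20.9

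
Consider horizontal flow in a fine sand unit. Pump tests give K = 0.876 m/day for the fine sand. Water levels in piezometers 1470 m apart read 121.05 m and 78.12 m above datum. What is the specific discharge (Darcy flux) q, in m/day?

0.0256

Hydraulic gradient i = (121.05 − 78.12) / 1470 = 42.93 / 1470 = 0.02920.
Specific discharge q = K · i = 0.8760 × 0.02920 = 0.02558 m/day.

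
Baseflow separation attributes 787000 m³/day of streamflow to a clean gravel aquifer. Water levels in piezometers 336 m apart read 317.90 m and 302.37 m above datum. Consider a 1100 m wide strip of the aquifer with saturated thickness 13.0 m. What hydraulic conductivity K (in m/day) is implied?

1190

Cross-sectional area A = 1100 × 13.0 = 14300 m².
Hydraulic gradient i = (317.90 − 302.37) / 336 = 15.53 / 336 = 0.04622.
From Q = K·A·i, K = Q / (A·i) = 787000 / (14300 × 0.04622) = 1191 m/day.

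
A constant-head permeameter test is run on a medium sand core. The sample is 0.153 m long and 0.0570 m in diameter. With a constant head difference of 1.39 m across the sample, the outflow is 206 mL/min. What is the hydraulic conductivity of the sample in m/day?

12.8

Cross-sectional area A = π·(d/2)² = π × (0.0570/2)² = 0.002552 m².
Convert discharge: 206 mL/min = 3.433e-06 m³/s.
Darcy's law rearranged: K = Q·L / (A·Δh) = 3.433e-06 × 0.153 / (0.002552 × 1.39) = 0.0001481 m/s = 12.80 m/day.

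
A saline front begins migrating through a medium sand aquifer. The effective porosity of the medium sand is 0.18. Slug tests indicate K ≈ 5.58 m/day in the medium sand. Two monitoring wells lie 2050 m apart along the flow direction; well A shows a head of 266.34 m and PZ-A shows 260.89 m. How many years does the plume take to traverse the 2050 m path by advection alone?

68.1

Hydraulic gradient i = (266.34 − 260.89) / 2050 = 5.45 / 2050 = 0.002659.
Darcy flux q = K · i = 5.580 × 0.002659 = 0.01483 m/day.
Seepage velocity v = q / n_e = 0.01483 / 0.18 = 0.08241 m/day.
Travel time t = L / v = 2050 / 0.08241 = 24874 days = 68.10 years.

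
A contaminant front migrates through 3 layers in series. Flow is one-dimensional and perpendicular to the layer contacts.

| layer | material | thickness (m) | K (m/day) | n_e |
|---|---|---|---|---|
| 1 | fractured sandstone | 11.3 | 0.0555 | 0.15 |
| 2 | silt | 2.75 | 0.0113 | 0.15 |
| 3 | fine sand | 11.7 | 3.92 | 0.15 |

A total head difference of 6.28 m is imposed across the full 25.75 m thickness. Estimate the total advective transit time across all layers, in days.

With flow normal to the layers, continuity requires the same specific discharge q through every layer.
Σ(b_i/K_i) = 11.3/0.0555 + 2.75/0.0113 + 11.7/3.92 = 450.0 d.
q = Δh / Σ(b_i/K_i) = 6.28 / 450.0 = 0.01396 m/day.
In each layer the seepage velocity is v_i = q/n_i, so the layer transit time is t_i = b_i·n_i / q:
  layer 1 (fractured sandstone): t_1 = 11.3 × 0.15 / 0.01396 = 121.4 d
  layer 2 (silt): t_2 = 2.75 × 0.15 / 0.01396 = 29.55 d
  layer 3 (fine sand): t_3 = 11.7 × 0.15 / 0.01396 = 125.7 d
Total t = Σ t_i = 276.7 days.

277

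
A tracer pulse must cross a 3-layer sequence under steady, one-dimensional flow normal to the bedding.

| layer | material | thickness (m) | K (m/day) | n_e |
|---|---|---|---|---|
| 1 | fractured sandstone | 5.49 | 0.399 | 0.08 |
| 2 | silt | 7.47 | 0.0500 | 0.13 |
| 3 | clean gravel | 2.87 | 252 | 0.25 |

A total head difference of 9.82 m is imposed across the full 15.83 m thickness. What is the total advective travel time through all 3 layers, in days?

35.4

With flow normal to the layers, continuity requires the same specific discharge q through every layer.
Σ(b_i/K_i) = 5.49/0.399 + 7.47/0.0500 + 2.87/252 = 163.2 d.
q = Δh / Σ(b_i/K_i) = 9.82 / 163.2 = 0.06018 m/day.
In each layer the seepage velocity is v_i = q/n_i, so the layer transit time is t_i = b_i·n_i / q:
  layer 1 (fractured sandstone): t_1 = 5.49 × 0.08 / 0.06018 = 7.298 d
  layer 2 (silt): t_2 = 7.47 × 0.13 / 0.06018 = 16.14 d
  layer 3 (clean gravel): t_3 = 2.87 × 0.25 / 0.06018 = 11.92 d
Total t = Σ t_i = 35.36 days.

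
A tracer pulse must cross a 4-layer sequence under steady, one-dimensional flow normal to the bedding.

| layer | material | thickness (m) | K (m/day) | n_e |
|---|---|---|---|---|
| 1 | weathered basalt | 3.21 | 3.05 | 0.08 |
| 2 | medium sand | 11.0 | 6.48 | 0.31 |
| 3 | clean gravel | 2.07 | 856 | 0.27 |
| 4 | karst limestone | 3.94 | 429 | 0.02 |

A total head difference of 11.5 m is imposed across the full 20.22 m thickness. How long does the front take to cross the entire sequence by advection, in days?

With flow normal to the layers, continuity requires the same specific discharge q through every layer.
Σ(b_i/K_i) = 3.21/3.05 + 11.0/6.48 + 2.07/856 + 3.94/429 = 2.762 d.
q = Δh / Σ(b_i/K_i) = 11.5 / 2.762 = 4.164 m/day.
In each layer the seepage velocity is v_i = q/n_i, so the layer transit time is t_i = b_i·n_i / q:
  layer 1 (weathered basalt): t_1 = 3.21 × 0.08 / 4.164 = 0.06167 d
  layer 2 (medium sand): t_2 = 11.0 × 0.31 / 4.164 = 0.8189 d
  layer 3 (clean gravel): t_3 = 2.07 × 0.27 / 4.164 = 0.1342 d
  layer 4 (karst limestone): t_4 = 3.94 × 0.02 / 4.164 = 0.01892 d
Total t = Σ t_i = 1.034 days.

1.03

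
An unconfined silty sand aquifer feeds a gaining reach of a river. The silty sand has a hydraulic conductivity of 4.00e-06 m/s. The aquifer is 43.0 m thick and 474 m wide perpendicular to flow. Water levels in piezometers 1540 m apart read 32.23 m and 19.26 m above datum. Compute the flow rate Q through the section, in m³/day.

59.3

Convert K: 4.00e-06 m/s × 86400 = 0.3456 m/day.
Cross-sectional area A = 474 × 43.0 = 20382 m².
Hydraulic gradient i = (32.23 − 19.26) / 1540 = 12.97 / 1540 = 0.008422.
Darcy's law: Q = K · A · i = 0.3456 × 20382 × 0.008422 = 59.33 m³/day.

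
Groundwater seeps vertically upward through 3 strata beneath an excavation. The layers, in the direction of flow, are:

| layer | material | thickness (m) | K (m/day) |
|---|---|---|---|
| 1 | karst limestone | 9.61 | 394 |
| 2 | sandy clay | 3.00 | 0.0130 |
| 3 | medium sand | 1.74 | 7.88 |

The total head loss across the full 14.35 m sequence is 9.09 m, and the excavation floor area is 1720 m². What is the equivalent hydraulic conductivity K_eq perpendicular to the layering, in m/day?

0.0621

Flow is perpendicular to layering, so the layers act in series and the equivalent K is the thickness-weighted harmonic mean.
Total thickness L = 9.61 + 3.00 + 1.74 = 14.35 m.
Σ(b_i/K_i) = 9.61/394 + 3.00/0.0130 + 1.74/7.88 = 231.0 d.
K_eq = L / Σ(b_i/K_i) = 14.35 / 231.0 = 0.06212 m/day.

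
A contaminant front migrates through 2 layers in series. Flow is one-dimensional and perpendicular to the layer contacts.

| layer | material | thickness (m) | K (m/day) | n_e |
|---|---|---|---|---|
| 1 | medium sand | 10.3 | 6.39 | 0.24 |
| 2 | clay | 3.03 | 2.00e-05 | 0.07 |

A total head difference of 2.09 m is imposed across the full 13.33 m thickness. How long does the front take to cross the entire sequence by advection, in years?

533

With flow normal to the layers, continuity requires the same specific discharge q through every layer.
Σ(b_i/K_i) = 10.3/6.39 + 3.03/2.00e-05 = 1.515e+05 d.
q = Δh / Σ(b_i/K_i) = 2.09 / 1.515e+05 = 1.380e-05 m/day.
In each layer the seepage velocity is v_i = q/n_i, so the layer transit time is t_i = b_i·n_i / q:
  layer 1 (medium sand): t_1 = 10.3 × 0.24 / 1.380e-05 = 1.792e+05 d
  layer 2 (clay): t_2 = 3.03 × 0.07 / 1.380e-05 = 15375 d
Total t = Σ t_i = 1.946e+05 days = 532.7 years.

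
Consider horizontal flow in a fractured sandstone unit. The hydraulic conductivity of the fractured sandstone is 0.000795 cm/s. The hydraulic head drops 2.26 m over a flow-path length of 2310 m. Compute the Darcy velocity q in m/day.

Convert K: 0.000795 cm/s × 864 = 0.6869 m/day.
Hydraulic gradient i = Δh / L = 2.26 / 2310 = 0.0009784.
Specific discharge q = K · i = 0.6869 × 0.0009784 = 0.0006720 m/day.

0.000672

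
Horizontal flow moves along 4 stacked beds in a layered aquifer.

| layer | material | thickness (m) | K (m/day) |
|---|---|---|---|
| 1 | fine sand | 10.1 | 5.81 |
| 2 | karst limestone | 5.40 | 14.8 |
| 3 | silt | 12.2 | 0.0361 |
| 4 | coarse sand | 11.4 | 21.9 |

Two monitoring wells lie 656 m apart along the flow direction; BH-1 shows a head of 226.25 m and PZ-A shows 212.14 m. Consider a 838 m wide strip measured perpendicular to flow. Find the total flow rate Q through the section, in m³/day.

7010

Flow is parallel to layering, so each bed carries its own Darcy discharge and the transmissivities add.
Σ(K_i·b_i) = 5.81×10.1 + 14.8×5.40 + 0.0361×12.2 + 21.9×11.4 = 388.7 m²/day.
Hydraulic gradient i = (226.25 − 212.14) / 656 = 14.11 / 656 = 0.02151.
Q = Σ(K_i·b_i) · W · i = 388.7 × 838 × 0.02151 = 7006 m³/day.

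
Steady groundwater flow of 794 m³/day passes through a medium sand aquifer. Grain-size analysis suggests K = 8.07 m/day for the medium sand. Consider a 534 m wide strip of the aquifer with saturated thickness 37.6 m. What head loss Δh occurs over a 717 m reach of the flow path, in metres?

3.51

Cross-sectional area A = 534 × 37.6 = 20078 m².
From Q = K·A·i, i = Q / (K·A) = 794 / (8.070 × 20078) = 0.004900.
Head loss Δh = i · L = 0.004900 × 717 = 3.513 m.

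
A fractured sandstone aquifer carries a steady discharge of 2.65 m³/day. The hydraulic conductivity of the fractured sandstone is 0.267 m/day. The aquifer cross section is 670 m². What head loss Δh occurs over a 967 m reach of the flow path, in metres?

From Q = K·A·i, i = Q / (K·A) = 2.65 / (0.2670 × 670.0) = 0.01481.
Head loss Δh = i · L = 0.01481 × 967 = 14.32 m.

14.3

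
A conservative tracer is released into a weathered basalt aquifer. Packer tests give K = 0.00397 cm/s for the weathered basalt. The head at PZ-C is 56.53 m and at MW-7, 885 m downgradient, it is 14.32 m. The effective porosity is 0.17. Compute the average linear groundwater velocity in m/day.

0.962

Convert K: 0.00397 cm/s × 864 = 3.430 m/day.
Hydraulic gradient i = (56.53 − 14.32) / 885 = 42.21 / 885 = 0.04769.
Darcy flux q = K · i = 3.430 × 0.04769 = 0.1636 m/day.
Seepage velocity v = q / n_e = 0.1636 / 0.17 = 0.9623 m/day.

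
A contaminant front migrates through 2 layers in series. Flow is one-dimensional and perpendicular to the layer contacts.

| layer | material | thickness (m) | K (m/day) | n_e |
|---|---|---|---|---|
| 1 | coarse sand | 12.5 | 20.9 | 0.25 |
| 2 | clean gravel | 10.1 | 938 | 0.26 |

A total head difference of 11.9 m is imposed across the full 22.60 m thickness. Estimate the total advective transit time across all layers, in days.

With flow normal to the layers, continuity requires the same specific discharge q through every layer.
Σ(b_i/K_i) = 12.5/20.9 + 10.1/938 = 0.6089 d.
q = Δh / Σ(b_i/K_i) = 11.9 / 0.6089 = 19.54 m/day.
In each layer the seepage velocity is v_i = q/n_i, so the layer transit time is t_i = b_i·n_i / q:
  layer 1 (coarse sand): t_1 = 12.5 × 0.25 / 19.54 = 0.1599 d
  layer 2 (clean gravel): t_2 = 10.1 × 0.26 / 19.54 = 0.1344 d
Total t = Σ t_i = 0.2942 days.

0.294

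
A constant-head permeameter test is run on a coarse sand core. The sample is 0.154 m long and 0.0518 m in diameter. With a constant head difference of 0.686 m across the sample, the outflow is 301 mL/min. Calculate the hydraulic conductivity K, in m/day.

Cross-sectional area A = π·(d/2)² = π × (0.0518/2)² = 0.002107 m².
Convert discharge: 301 mL/min = 5.017e-06 m³/s.
Darcy's law rearranged: K = Q·L / (A·Δh) = 5.017e-06 × 0.154 / (0.002107 × 0.686) = 0.0005344 m/s = 46.17 m/day.

46.2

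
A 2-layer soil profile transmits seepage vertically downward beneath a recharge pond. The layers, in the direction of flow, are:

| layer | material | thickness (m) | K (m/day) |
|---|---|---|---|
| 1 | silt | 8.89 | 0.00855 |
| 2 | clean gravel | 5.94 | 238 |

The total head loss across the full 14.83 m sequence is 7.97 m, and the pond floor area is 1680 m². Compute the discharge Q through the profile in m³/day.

Flow is perpendicular to layering, so the layers act in series and the equivalent K is the thickness-weighted harmonic mean.
Total thickness L = 8.89 + 5.94 = 14.83 m.
Σ(b_i/K_i) = 8.89/0.00855 + 5.94/238 = 1040 d.
K_eq = L / Σ(b_i/K_i) = 14.83 / 1040 = 0.01426 m/day.
Q = K_eq · A · (Δh/L) = 0.01426 × 1680 × (7.97/14.83) = 12.88 m³/day.

12.9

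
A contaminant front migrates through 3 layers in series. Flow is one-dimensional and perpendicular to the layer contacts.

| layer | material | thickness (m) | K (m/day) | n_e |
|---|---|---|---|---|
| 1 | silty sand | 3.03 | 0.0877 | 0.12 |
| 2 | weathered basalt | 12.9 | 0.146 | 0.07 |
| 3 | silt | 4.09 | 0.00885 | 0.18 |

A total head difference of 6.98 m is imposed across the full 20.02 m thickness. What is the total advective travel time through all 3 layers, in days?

With flow normal to the layers, continuity requires the same specific discharge q through every layer.
Σ(b_i/K_i) = 3.03/0.0877 + 12.9/0.146 + 4.09/0.00885 = 585.1 d.
q = Δh / Σ(b_i/K_i) = 6.98 / 585.1 = 0.01193 m/day.
In each layer the seepage velocity is v_i = q/n_i, so the layer transit time is t_i = b_i·n_i / q:
  layer 1 (silty sand): t_1 = 3.03 × 0.12 / 0.01193 = 30.48 d
  layer 2 (weathered basalt): t_2 = 12.9 × 0.07 / 0.01193 = 75.69 d
  layer 3 (silt): t_3 = 4.09 × 0.18 / 0.01193 = 61.71 d
Total t = Σ t_i = 167.9 days.

168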